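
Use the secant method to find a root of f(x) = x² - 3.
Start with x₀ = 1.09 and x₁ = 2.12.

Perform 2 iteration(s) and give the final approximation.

f(x) = x² - 3
x₀ = 1.09, x₁ = 2.12

Secant formula: x_{n+1} = x_n - f(x_n)(x_n - x_{n-1})/(f(x_n) - f(x_{n-1}))

Iteration 1:
  f(1.090000) = -1.811900
  f(2.120000) = 1.494400
  x_2 = 2.120000 - 1.494400×(2.120000 - 1.090000)/(1.494400 - (-1.811900))
       = 1.654455
Iteration 2:
  f(2.120000) = 1.494400
  f(1.654455) = -0.262779
  x_3 = 1.654455 - (-0.262779)×(1.654455 - 2.120000)/(-0.262779 - 1.494400)
       = 1.724075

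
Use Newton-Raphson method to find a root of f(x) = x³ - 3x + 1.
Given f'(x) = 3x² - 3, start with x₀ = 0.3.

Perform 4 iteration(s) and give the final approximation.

f(x) = x³ - 3x + 1
f'(x) = 3x² - 3
x₀ = 0.3

Newton-Raphson formula: x_{n+1} = x_n - f(x_n)/f'(x_n)

Iteration 1:
  f(0.300000) = 0.127000
  f'(0.300000) = -2.730000
  x_1 = 0.300000 - 0.127000/(-2.730000) = 0.346520
Iteration 2:
  f(0.346520) = 0.002048
  f'(0.346520) = -2.639771
  x_2 = 0.346520 - 0.002048/(-2.639771) = 0.347296
Iteration 3:
  f(0.347296) = 0.000001
  f'(0.347296) = -2.638156
  x_3 = 0.347296 - 0.000001/(-2.638156) = 0.347296
Iteration 4:
  f(0.347296) = 0.000000
  f'(0.347296) = -2.638156
  x_4 = 0.347296 - 0.000000/(-2.638156) = 0.347296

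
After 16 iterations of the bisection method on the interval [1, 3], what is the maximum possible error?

Bisection error bound: |error| ≤ (b-a)/2^n
|error| ≤ (3 - 1)/2^16 = 2/2^16
|error| ≤ 0.0000305176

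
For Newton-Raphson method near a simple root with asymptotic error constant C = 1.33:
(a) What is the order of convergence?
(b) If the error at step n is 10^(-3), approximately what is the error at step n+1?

(a) Newton-Raphson has quadratic (order 2) convergence near simple roots.
    This means |e_{n+1}| ≈ C|e_n|².

(b) With |e_n| = 10^(-3) and C = 1.33:
    |e_{n+1}| ≈ 1.33 × (10^(-3))² = 1.33 × 10^(-6)

(a) 2 (quadratic); (b) |e_{n+1}| ≈ 1.330e-06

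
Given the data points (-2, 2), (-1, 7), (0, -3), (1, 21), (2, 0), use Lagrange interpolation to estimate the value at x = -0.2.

Lagrange interpolation formula:
P(x) = Σ yᵢ × Lᵢ(x)
where Lᵢ(x) = Π_{j≠i} (x - xⱼ)/(xᵢ - xⱼ)

L_0(-0.2) = (-0.2 - (-1))/(-2 - (-1)) × (-0.2 - 0)/(-2 - 0) × (-0.2 - 1)/(-2 - 1) × (-0.2 - 2)/(-2 - 2) = -0.017600
L_1(-0.2) = (-0.2 - (-2))/(-1 - (-2)) × (-0.2 - 0)/(-1 - 0) × (-0.2 - 1)/(-1 - 1) × (-0.2 - 2)/(-1 - 2) = 0.158400
L_2(-0.2) = (-0.2 - (-2))/(0 - (-2)) × (-0.2 - (-1))/(0 - (-1)) × (-0.2 - 1)/(0 - 1) × (-0.2 - 2)/(0 - 2) = 0.950400
L_3(-0.2) = (-0.2 - (-2))/(1 - (-2)) × (-0.2 - (-1))/(1 - (-1)) × (-0.2 - 0)/(1 - 0) × (-0.2 - 2)/(1 - 2) = -0.105600
L_4(-0.2) = (-0.2 - (-2))/(2 - (-2)) × (-0.2 - (-1))/(2 - (-1)) × (-0.2 - 0)/(2 - 0) × (-0.2 - 1)/(2 - 1) = 0.014400

P(-0.2) = 2×L_0(-0.2) + 7×L_1(-0.2) + (-3)×L_2(-0.2) + 21×L_3(-0.2) + 0×L_4(-0.2)
P(-0.2) = -3.995200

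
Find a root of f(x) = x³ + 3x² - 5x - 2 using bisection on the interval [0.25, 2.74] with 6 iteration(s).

f(x) = x³ + 3x² - 5x - 2
Initial interval: [0.25, 2.74]

Iteration 1:
  c_1 = (0.250000 + 2.740000)/2 = 1.495000
  f(c_1) = f(1.495000) = 0.571437
  f(a) × f(c) < 0, new interval: [0.250000, 1.495000]
Iteration 2:
  c_2 = (0.250000 + 1.495000)/2 = 0.872500
  f(c_2) = f(0.872500) = -3.414535
  f(a) × f(c) ≥ 0, new interval: [0.872500, 1.495000]
Iteration 3:
  c_3 = (0.872500 + 1.495000)/2 = 1.183750
  f(c_3) = f(1.183750) = -2.056211
  f(a) × f(c) ≥ 0, new interval: [1.183750, 1.495000]
Iteration 4:
  c_4 = (1.183750 + 1.495000)/2 = 1.339375
  f(c_4) = f(1.339375) = -0.912360
  f(a) × f(c) ≥ 0, new interval: [1.339375, 1.495000]
Iteration 5:
  c_5 = (1.339375 + 1.495000)/2 = 1.417188
  f(c_5) = f(1.417188) = -0.214368
  f(a) × f(c) ≥ 0, new interval: [1.417188, 1.495000]
Iteration 6:
  c_6 = (1.417188 + 1.495000)/2 = 1.456094
  f(c_6) = f(1.456094) = 0.167381
  f(a) × f(c) < 0, new interval: [1.417188, 1.456094]

After 6 iteration(s), the approximation is c_6 = 1.456094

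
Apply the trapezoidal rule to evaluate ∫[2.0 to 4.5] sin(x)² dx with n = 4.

f(x) = sin(x)²
a = 2.0, b = 4.5, n = 4
h = (b - a)/n = 0.625000

Trapezoidal rule: (h/2)[f(x₀) + 2f(x₁) + 2f(x₂) + ... + f(xₙ)]

x_0 = 2.0000, f(x_0) = 0.826822, coefficient = 1
x_1 = 2.6250, f(x_1) = 0.243957, coefficient = 2
x_2 = 3.2500, f(x_2) = 0.011706, coefficient = 2
x_3 = 3.8750, f(x_3) = 0.448103, coefficient = 2
x_4 = 4.5000, f(x_4) = 0.955565, coefficient = 1

I ≈ (0.625000/2) × 3.189919 = 0.996850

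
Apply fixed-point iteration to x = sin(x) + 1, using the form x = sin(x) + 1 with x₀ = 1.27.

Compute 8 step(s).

Equation: x = sin(x) + 1
Fixed-point form: x = sin(x) + 1
x₀ = 1.27

x_1 = g(1.270000) = 1.955101
x_2 = g(1.955101) = 1.927059
x_3 = g(1.927059) = 1.937207
x_4 = g(1.937207) = 1.933619
x_5 = g(1.933619) = 1.934899
x_6 = g(1.934899) = 1.934444
x_7 = g(1.934444) = 1.934606
x_8 = g(1.934606) = 1.934548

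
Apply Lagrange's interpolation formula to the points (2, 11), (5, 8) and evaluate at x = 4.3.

Lagrange interpolation formula:
P(x) = Σ yᵢ × Lᵢ(x)
where Lᵢ(x) = Π_{j≠i} (x - xⱼ)/(xᵢ - xⱼ)

L_0(4.3) = (4.3 - 5)/(2 - 5) = 0.233333
L_1(4.3) = (4.3 - 2)/(5 - 2) = 0.766667

P(4.3) = 11×L_0(4.3) + 8×L_1(4.3)
P(4.3) = 8.700000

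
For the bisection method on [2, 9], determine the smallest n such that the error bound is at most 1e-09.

We need (b-a)/2^n ≤ 1e-09
(9 - 2)/2^n ≤ 1e-09
7/2^n ≤ 1e-09
2^n ≥ 7000000000
n ≥ log₂(7000000000) = 32.70
n ≥ 33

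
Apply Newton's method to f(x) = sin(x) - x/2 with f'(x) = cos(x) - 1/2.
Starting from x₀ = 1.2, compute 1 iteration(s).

f(x) = sin(x) - x/2
f'(x) = cos(x) - 1/2
x₀ = 1.2

Newton-Raphson formula: x_{n+1} = x_n - f(x_n)/f'(x_n)

Iteration 1:
  f(1.200000) = 0.332039
  f'(1.200000) = -0.137642
  x_1 = 1.200000 - 0.332039/(-0.137642) = 3.612334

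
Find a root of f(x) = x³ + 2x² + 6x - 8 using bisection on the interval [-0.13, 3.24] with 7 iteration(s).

f(x) = x³ + 2x² + 6x - 8
Initial interval: [-0.13, 3.24]

Iteration 1:
  c_1 = (-0.130000 + 3.240000)/2 = 1.555000
  f(c_1) = f(1.555000) = 9.926079
  f(a) × f(c) < 0, new interval: [-0.130000, 1.555000]
Iteration 2:
  c_2 = (-0.130000 + 1.555000)/2 = 0.712500
  f(c_2) = f(0.712500) = -2.347982
  f(a) × f(c) ≥ 0, new interval: [0.712500, 1.555000]
Iteration 3:
  c_3 = (0.712500 + 1.555000)/2 = 1.133750
  f(c_3) = f(1.133750) = 2.830588
  f(a) × f(c) < 0, new interval: [0.712500, 1.133750]
Iteration 4:
  c_4 = (0.712500 + 1.133750)/2 = 0.923125
  f(c_4) = f(0.923125) = 0.029720
  f(a) × f(c) < 0, new interval: [0.712500, 0.923125]
Iteration 5:
  c_5 = (0.712500 + 0.923125)/2 = 0.817813
  f(c_5) = f(0.817813) = -1.208523
  f(a) × f(c) ≥ 0, new interval: [0.817813, 0.923125]
Iteration 6:
  c_6 = (0.817813 + 0.923125)/2 = 0.870469
  f(c_6) = f(0.870469) = -0.602188
  f(a) × f(c) ≥ 0, new interval: [0.870469, 0.923125]
Iteration 7:
  c_7 = (0.870469 + 0.923125)/2 = 0.896797
  f(c_7) = f(0.896797) = -0.289485
  f(a) × f(c) ≥ 0, new interval: [0.896797, 0.923125]

After 7 iteration(s), the approximation is c_7 = 0.896797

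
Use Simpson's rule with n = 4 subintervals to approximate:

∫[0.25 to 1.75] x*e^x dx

f(x) = x*e^x
a = 0.25, b = 1.75, n = 4
h = (b - a)/n = 0.375000

Simpson's rule: (h/3)[f(x₀) + 4f(x₁) + 2f(x₂) + ... + f(xₙ)]

x_0 = 0.2500, f(x_0) = 0.321006, coefficient = 1
x_1 = 0.6250, f(x_1) = 1.167654, coefficient = 4
x_2 = 1.0000, f(x_2) = 2.718282, coefficient = 2
x_3 = 1.3750, f(x_3) = 5.438230, coefficient = 4
x_4 = 1.7500, f(x_4) = 10.070555, coefficient = 1

I ≈ (0.375000/3) × 42.251662 = 5.281458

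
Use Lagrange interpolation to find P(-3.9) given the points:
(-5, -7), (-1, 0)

Lagrange interpolation formula:
P(x) = Σ yᵢ × Lᵢ(x)
where Lᵢ(x) = Π_{j≠i} (x - xⱼ)/(xᵢ - xⱼ)

L_0(-3.9) = (-3.9 - (-1))/(-5 - (-1)) = 0.725000
L_1(-3.9) = (-3.9 - (-5))/(-1 - (-5)) = 0.275000

P(-3.9) = (-7)×L_0(-3.9) + 0×L_1(-3.9)
P(-3.9) = -5.075000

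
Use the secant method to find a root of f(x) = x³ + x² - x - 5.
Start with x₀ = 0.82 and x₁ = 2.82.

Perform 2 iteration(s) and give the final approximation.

f(x) = x³ + x² - x - 5
x₀ = 0.82, x₁ = 2.82

Secant formula: x_{n+1} = x_n - f(x_n)(x_n - x_{n-1})/(f(x_n) - f(x_{n-1}))

Iteration 1:
  f(0.820000) = -4.596232
  f(2.820000) = 22.558168
  x_2 = 2.820000 - 22.558168×(2.820000 - 0.820000)/(22.558168 - (-4.596232))
       = 1.158526
Iteration 2:
  f(2.820000) = 22.558168
  f(1.158526) = -3.261391
  x_3 = 1.158526 - (-3.261391)×(1.158526 - 2.820000)/(-3.261391 - 22.558168)
       = 1.368394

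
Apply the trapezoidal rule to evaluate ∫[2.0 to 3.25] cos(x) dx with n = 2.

f(x) = cos(x)
a = 2.0, b = 3.25, n = 2
h = (b - a)/n = 0.625000

Trapezoidal rule: (h/2)[f(x₀) + 2f(x₁) + 2f(x₂) + ... + f(xₙ)]

x_0 = 2.0000, f(x_0) = -0.416147, coefficient = 1
x_1 = 2.6250, f(x_1) = -0.869507, coefficient = 2
x_2 = 3.2500, f(x_2) = -0.994130, coefficient = 1

I ≈ (0.625000/2) × -3.149291 = -0.984153
Exact value: -1.017493
Error: 0.033339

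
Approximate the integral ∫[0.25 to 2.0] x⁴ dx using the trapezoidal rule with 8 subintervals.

f(x) = x⁴
a = 0.25, b = 2.0, n = 8
h = (b - a)/n = 0.218750

Trapezoidal rule: (h/2)[f(x₀) + 2f(x₁) + 2f(x₂) + ... + f(xₙ)]

x_0 = 0.2500, f(x_0) = 0.003906, coefficient = 1
x_1 = 0.4688, f(x_1) = 0.048280, coefficient = 2
x_2 = 0.6875, f(x_2) = 0.223404, coefficient = 2
x_3 = 0.9062, f(x_3) = 0.674516, coefficient = 2
x_4 = 1.1250, f(x_4) = 1.601807, coefficient = 2
x_5 = 1.3438, f(x_5) = 3.260423, coefficient = 2
x_6 = 1.5625, f(x_6) = 5.960464, coefficient = 2
x_7 = 1.7812, f(x_7) = 10.066987, coefficient = 2
x_8 = 2.0000, f(x_8) = 16.000000, coefficient = 1

I ≈ (0.218750/2) × 59.675667 = 6.527026
Exact value: 6.399805
Error: 0.127221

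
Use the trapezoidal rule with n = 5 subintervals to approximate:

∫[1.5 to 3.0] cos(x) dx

f(x) = cos(x)
a = 1.5, b = 3.0, n = 5
h = (b - a)/n = 0.300000

Trapezoidal rule: (h/2)[f(x₀) + 2f(x₁) + 2f(x₂) + ... + f(xₙ)]

x_0 = 1.5000, f(x_0) = 0.070737, coefficient = 1
x_1 = 1.8000, f(x_1) = -0.227202, coefficient = 2
x_2 = 2.1000, f(x_2) = -0.504846, coefficient = 2
x_3 = 2.4000, f(x_3) = -0.737394, coefficient = 2
x_4 = 2.7000, f(x_4) = -0.904072, coefficient = 2
x_5 = 3.0000, f(x_5) = -0.989992, coefficient = 1

I ≈ (0.300000/2) × -5.666283 = -0.849943
Exact value: -0.856375
Error: 0.006432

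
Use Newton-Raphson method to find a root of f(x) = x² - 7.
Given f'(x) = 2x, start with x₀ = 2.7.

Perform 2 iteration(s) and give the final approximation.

f(x) = x² - 7
f'(x) = 2x
x₀ = 2.7

Newton-Raphson formula: x_{n+1} = x_n - f(x_n)/f'(x_n)

Iteration 1:
  f(2.700000) = 0.290000
  f'(2.700000) = 5.400000
  x_1 = 2.700000 - 0.290000/5.400000 = 2.646296
Iteration 2:
  f(2.646296) = 0.002884
  f'(2.646296) = 5.292593
  x_2 = 2.646296 - 0.002884/5.292593 = 2.645751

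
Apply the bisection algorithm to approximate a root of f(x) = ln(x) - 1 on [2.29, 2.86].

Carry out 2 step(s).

f(x) = ln(x) - 1
Initial interval: [2.29, 2.86]

Iteration 1:
  c_1 = (2.290000 + 2.860000)/2 = 2.575000
  f(c_1) = f(2.575000) = -0.054150
  f(a) × f(c) ≥ 0, new interval: [2.575000, 2.860000]
Iteration 2:
  c_2 = (2.575000 + 2.860000)/2 = 2.717500
  f(c_2) = f(2.717500) = -0.000288
  f(a) × f(c) ≥ 0, new interval: [2.717500, 2.860000]

After 2 iteration(s), the approximation is c_2 = 2.717500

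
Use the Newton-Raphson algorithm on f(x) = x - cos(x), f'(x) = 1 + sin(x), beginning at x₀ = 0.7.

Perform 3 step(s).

f(x) = x - cos(x)
f'(x) = 1 + sin(x)
x₀ = 0.7

Newton-Raphson formula: x_{n+1} = x_n - f(x_n)/f'(x_n)

Iteration 1:
  f(0.700000) = -0.064842
  f'(0.700000) = 1.644218
  x_1 = 0.700000 - (-0.064842)/1.644218 = 0.739436
Iteration 2:
  f(0.739436) = 0.000588
  f'(0.739436) = 1.673872
  x_2 = 0.739436 - 0.000588/1.673872 = 0.739085
Iteration 3:
  f(0.739085) = 0.000000
  f'(0.739085) = 1.673612
  x_3 = 0.739085 - 0.000000/1.673612 = 0.739085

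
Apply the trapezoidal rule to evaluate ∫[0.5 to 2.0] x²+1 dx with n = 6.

f(x) = x²+1
a = 0.5, b = 2.0, n = 6
h = (b - a)/n = 0.250000

Trapezoidal rule: (h/2)[f(x₀) + 2f(x₁) + 2f(x₂) + ... + f(xₙ)]

x_0 = 0.5000, f(x_0) = 1.250000, coefficient = 1
x_1 = 0.7500, f(x_1) = 1.562500, coefficient = 2
x_2 = 1.0000, f(x_2) = 2.000000, coefficient = 2
x_3 = 1.2500, f(x_3) = 2.562500, coefficient = 2
x_4 = 1.5000, f(x_4) = 3.250000, coefficient = 2
x_5 = 1.7500, f(x_5) = 4.062500, coefficient = 2
x_6 = 2.0000, f(x_6) = 5.000000, coefficient = 1

I ≈ (0.250000/2) × 33.125000 = 4.140625
Exact value: 4.125000
Error: 0.015625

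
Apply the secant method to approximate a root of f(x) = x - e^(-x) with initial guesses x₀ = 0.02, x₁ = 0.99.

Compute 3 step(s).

f(x) = x - e^(-x)
x₀ = 0.02, x₁ = 0.99

Secant formula: x_{n+1} = x_n - f(x_n)(x_n - x_{n-1})/(f(x_n) - f(x_{n-1}))

Iteration 1:
  f(0.020000) = -0.960199
  f(0.990000) = 0.618423
  x_2 = 0.990000 - 0.618423×(0.990000 - 0.020000)/(0.618423 - (-0.960199))
       = 0.610004
Iteration 2:
  f(0.990000) = 0.618423
  f(0.610004) = 0.066655
  x_3 = 0.610004 - 0.066655×(0.610004 - 0.990000)/(0.066655 - 0.618423)
       = 0.564099
Iteration 3:
  f(0.610004) = 0.066655
  f(0.564099) = -0.004773
  x_4 = 0.564099 - (-0.004773)×(0.564099 - 0.610004)/(-0.004773 - 0.066655)
       = 0.567167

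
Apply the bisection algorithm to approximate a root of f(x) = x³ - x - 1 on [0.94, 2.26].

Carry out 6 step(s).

f(x) = x³ - x - 1
Initial interval: [0.94, 2.26]

Iteration 1:
  c_1 = (0.940000 + 2.260000)/2 = 1.600000
  f(c_1) = f(1.600000) = 1.496000
  f(a) × f(c) < 0, new interval: [0.940000, 1.600000]
Iteration 2:
  c_2 = (0.940000 + 1.600000)/2 = 1.270000
  f(c_2) = f(1.270000) = -0.221617
  f(a) × f(c) ≥ 0, new interval: [1.270000, 1.600000]
Iteration 3:
  c_3 = (1.270000 + 1.600000)/2 = 1.435000
  f(c_3) = f(1.435000) = 0.519988
  f(a) × f(c) < 0, new interval: [1.270000, 1.435000]
Iteration 4:
  c_4 = (1.270000 + 1.435000)/2 = 1.352500
  f(c_4) = f(1.352500) = 0.121569
  f(a) × f(c) < 0, new interval: [1.270000, 1.352500]
Iteration 5:
  c_5 = (1.270000 + 1.352500)/2 = 1.311250
  f(c_5) = f(1.311250) = -0.056717
  f(a) × f(c) ≥ 0, new interval: [1.311250, 1.352500]
Iteration 6:
  c_6 = (1.311250 + 1.352500)/2 = 1.331875
  f(c_6) = f(1.331875) = 0.030726
  f(a) × f(c) < 0, new interval: [1.311250, 1.331875]

After 6 iteration(s), the approximation is c_6 = 1.331875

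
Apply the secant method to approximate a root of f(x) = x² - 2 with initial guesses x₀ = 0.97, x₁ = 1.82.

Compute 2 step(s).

f(x) = x² - 2
x₀ = 0.97, x₁ = 1.82

Secant formula: x_{n+1} = x_n - f(x_n)(x_n - x_{n-1})/(f(x_n) - f(x_{n-1}))

Iteration 1:
  f(0.970000) = -1.059100
  f(1.820000) = 1.312400
  x_2 = 1.820000 - 1.312400×(1.820000 - 0.970000)/(1.312400 - (-1.059100))
       = 1.349606
Iteration 2:
  f(1.820000) = 1.312400
  f(1.349606) = -0.178564
  x_3 = 1.349606 - (-0.178564)×(1.349606 - 1.820000)/(-0.178564 - 1.312400)
       = 1.405942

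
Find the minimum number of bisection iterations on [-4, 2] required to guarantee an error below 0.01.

We need (b-a)/2^n ≤ 0.01
(2 - (-4))/2^n ≤ 0.01
6/2^n ≤ 0.01
2^n ≥ 600
n ≥ log₂(600) = 9.23
n ≥ 10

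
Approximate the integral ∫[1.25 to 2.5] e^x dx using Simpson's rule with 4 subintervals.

f(x) = e^x
a = 1.25, b = 2.5, n = 4
h = (b - a)/n = 0.312500

Simpson's rule: (h/3)[f(x₀) + 4f(x₁) + 2f(x₂) + ... + f(xₙ)]

x_0 = 1.2500, f(x_0) = 3.490343, coefficient = 1
x_1 = 1.5625, f(x_1) = 4.770733, coefficient = 4
x_2 = 1.8750, f(x_2) = 6.520819, coefficient = 2
x_3 = 2.1875, f(x_3) = 8.912903, coefficient = 4
x_4 = 2.5000, f(x_4) = 12.182494, coefficient = 1

I ≈ (0.312500/3) × 83.449020 = 8.692606
Exact value: 8.692151
Error: 0.000455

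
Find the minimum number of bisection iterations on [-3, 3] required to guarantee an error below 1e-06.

We need (b-a)/2^n ≤ 1e-06
(3 - (-3))/2^n ≤ 1e-06
6/2^n ≤ 1e-06
2^n ≥ 6000000
n ≥ log₂(6000000) = 22.52
n ≥ 23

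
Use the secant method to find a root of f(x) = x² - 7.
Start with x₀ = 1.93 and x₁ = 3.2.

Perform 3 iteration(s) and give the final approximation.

f(x) = x² - 7
x₀ = 1.93, x₁ = 3.2

Secant formula: x_{n+1} = x_n - f(x_n)(x_n - x_{n-1})/(f(x_n) - f(x_{n-1}))

Iteration 1:
  f(1.930000) = -3.275100
  f(3.200000) = 3.240000
  x_2 = 3.200000 - 3.240000×(3.200000 - 1.930000)/(3.240000 - (-3.275100))
       = 2.568421
Iteration 2:
  f(3.200000) = 3.240000
  f(2.568421) = -0.403213
  x_3 = 2.568421 - (-0.403213)×(2.568421 - 3.200000)/(-0.403213 - 3.240000)
       = 2.638321
Iteration 3:
  f(2.568421) = -0.403213
  f(2.638321) = -0.039261
  x_4 = 2.638321 - (-0.039261)×(2.638321 - 2.568421)/(-0.039261 - (-0.403213))
       = 2.645862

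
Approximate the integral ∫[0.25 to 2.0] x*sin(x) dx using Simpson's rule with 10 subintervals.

f(x) = x*sin(x)
a = 0.25, b = 2.0, n = 10
h = (b - a)/n = 0.175000

Simpson's rule: (h/3)[f(x₀) + 4f(x₁) + 2f(x₂) + ... + f(xₙ)]

x_0 = 0.2500, f(x_0) = 0.061851, coefficient = 1
x_1 = 0.4250, f(x_1) = 0.175236, coefficient = 4
x_2 = 0.6000, f(x_2) = 0.338785, coefficient = 2
x_3 = 0.7750, f(x_3) = 0.542280, coefficient = 4
x_4 = 0.9500, f(x_4) = 0.772745, coefficient = 2
x_5 = 1.1250, f(x_5) = 1.015051, coefficient = 4
x_6 = 1.3000, f(x_6) = 1.252626, coefficient = 2
x_7 = 1.4750, f(x_7) = 1.468237, coefficient = 4
x_8 = 1.6500, f(x_8) = 1.644827, coefficient = 2
x_9 = 1.8250, f(x_9) = 1.766352, coefficient = 4
x_10 = 2.0000, f(x_10) = 1.818595, coefficient = 1

I ≈ (0.175000/3) × 29.767036 = 1.736410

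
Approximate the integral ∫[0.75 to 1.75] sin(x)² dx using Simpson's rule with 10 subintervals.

f(x) = sin(x)²
a = 0.75, b = 1.75, n = 10
h = (b - a)/n = 0.100000

Simpson's rule: (h/3)[f(x₀) + 4f(x₁) + 2f(x₂) + ... + f(xₙ)]

x_0 = 0.7500, f(x_0) = 0.464631, coefficient = 1
x_1 = 0.8500, f(x_1) = 0.564422, coefficient = 4
x_2 = 0.9500, f(x_2) = 0.661645, coefficient = 2
x_3 = 1.0500, f(x_3) = 0.752423, coefficient = 4
x_4 = 1.1500, f(x_4) = 0.833138, coefficient = 2
x_5 = 1.2500, f(x_5) = 0.900572, coefficient = 4
x_6 = 1.3500, f(x_6) = 0.952036, coefficient = 2
x_7 = 1.4500, f(x_7) = 0.985479, coefficient = 4
x_8 = 1.5500, f(x_8) = 0.999568, coefficient = 2
x_9 = 1.6500, f(x_9) = 0.993740, coefficient = 4
x_10 = 1.7500, f(x_10) = 0.968228, coefficient = 1

I ≈ (0.100000/3) × 25.112177 = 0.837073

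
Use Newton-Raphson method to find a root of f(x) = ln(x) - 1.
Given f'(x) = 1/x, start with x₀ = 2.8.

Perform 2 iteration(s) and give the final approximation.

f(x) = ln(x) - 1
f'(x) = 1/x
x₀ = 2.8

Newton-Raphson formula: x_{n+1} = x_n - f(x_n)/f'(x_n)

Iteration 1:
  f(2.800000) = 0.029619
  f'(2.800000) = 0.357143
  x_1 = 2.800000 - 0.029619/0.357143 = 2.717066
Iteration 2:
  f(2.717066) = -0.000448
  f'(2.717066) = 0.368044
  x_2 = 2.717066 - (-0.000448)/0.368044 = 2.718282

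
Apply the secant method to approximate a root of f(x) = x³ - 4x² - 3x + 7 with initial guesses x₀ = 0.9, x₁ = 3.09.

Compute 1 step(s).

f(x) = x³ - 4x² - 3x + 7
x₀ = 0.9, x₁ = 3.09

Secant formula: x_{n+1} = x_n - f(x_n)(x_n - x_{n-1})/(f(x_n) - f(x_{n-1}))

Iteration 1:
  f(0.900000) = 1.789000
  f(3.090000) = -10.958771
  x_2 = 3.090000 - (-10.958771)×(3.090000 - 0.900000)/(-10.958771 - 1.789000)
       = 1.207341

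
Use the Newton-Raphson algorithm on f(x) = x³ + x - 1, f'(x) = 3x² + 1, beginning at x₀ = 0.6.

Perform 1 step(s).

f(x) = x³ + x - 1
f'(x) = 3x² + 1
x₀ = 0.6

Newton-Raphson formula: x_{n+1} = x_n - f(x_n)/f'(x_n)

Iteration 1:
  f(0.600000) = -0.184000
  f'(0.600000) = 2.080000
  x_1 = 0.600000 - (-0.184000)/2.080000 = 0.688462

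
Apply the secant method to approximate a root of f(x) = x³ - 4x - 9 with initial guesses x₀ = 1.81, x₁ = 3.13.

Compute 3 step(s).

f(x) = x³ - 4x - 9
x₀ = 1.81, x₁ = 3.13

Secant formula: x_{n+1} = x_n - f(x_n)(x_n - x_{n-1})/(f(x_n) - f(x_{n-1}))

Iteration 1:
  f(1.810000) = -10.310259
  f(3.130000) = 9.144297
  x_2 = 3.130000 - 9.144297×(3.130000 - 1.810000)/(9.144297 - (-10.310259))
       = 2.509556
Iteration 2:
  f(3.130000) = 9.144297
  f(2.509556) = -3.233371
  x_3 = 2.509556 - (-3.233371)×(2.509556 - 3.130000)/(-3.233371 - 9.144297)
       = 2.671632
Iteration 3:
  f(2.509556) = -3.233371
  f(2.671632) = -0.617443
  x_4 = 2.671632 - (-0.617443)×(2.671632 - 2.509556)/(-0.617443 - (-3.233371))
       = 2.709887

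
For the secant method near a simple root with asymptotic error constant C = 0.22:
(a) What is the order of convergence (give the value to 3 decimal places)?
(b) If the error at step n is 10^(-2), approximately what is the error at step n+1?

(a) Secant method has superlinear convergence with order φ = (1+√5)/2 ≈ 1.618.
    This means |e_{n+1}| ≈ C|e_n|^1.618.

(b) With |e_n| = 10^(-2) and C = 0.22:
    |e_{n+1}| ≈ 0.22 × (10^(-2))^1.618 = 0.22 × 10^(-3.24)

(a) ≈ 1.618 (golden ratio); (b) |e_{n+1}| ≈ 1.277e-04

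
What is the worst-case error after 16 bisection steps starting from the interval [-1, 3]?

Bisection error bound: |error| ≤ (b-a)/2^n
|error| ≤ (3 - (-1))/2^16 = 4/2^16
|error| ≤ 0.0000610352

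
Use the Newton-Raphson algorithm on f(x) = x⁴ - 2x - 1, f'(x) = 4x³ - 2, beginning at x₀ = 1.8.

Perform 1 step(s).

f(x) = x⁴ - 2x - 1
f'(x) = 4x³ - 2
x₀ = 1.8

Newton-Raphson formula: x_{n+1} = x_n - f(x_n)/f'(x_n)

Iteration 1:
  f(1.800000) = 5.897600
  f'(1.800000) = 21.328000
  x_1 = 1.800000 - 5.897600/21.328000 = 1.523481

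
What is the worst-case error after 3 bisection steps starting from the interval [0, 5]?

Bisection error bound: |error| ≤ (b-a)/2^n
|error| ≤ (5 - 0)/2^3 = 5/2^3
|error| ≤ 0.6250000000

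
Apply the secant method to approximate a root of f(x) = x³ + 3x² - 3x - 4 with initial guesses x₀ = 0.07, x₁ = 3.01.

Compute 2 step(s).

f(x) = x³ + 3x² - 3x - 4
x₀ = 0.07, x₁ = 3.01

Secant formula: x_{n+1} = x_n - f(x_n)(x_n - x_{n-1})/(f(x_n) - f(x_{n-1}))

Iteration 1:
  f(0.070000) = -4.194957
  f(3.010000) = 41.421201
  x_2 = 3.010000 - 41.421201×(3.010000 - 0.070000)/(41.421201 - (-4.194957))
       = 0.340369
Iteration 2:
  f(3.010000) = 41.421201
  f(0.340369) = -4.634121
  x_3 = 0.340369 - (-4.634121)×(0.340369 - 3.010000)/(-4.634121 - 41.421201)
       = 0.608989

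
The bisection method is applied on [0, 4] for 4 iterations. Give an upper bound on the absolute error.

Bisection error bound: |error| ≤ (b-a)/2^n
|error| ≤ (4 - 0)/2^4 = 4/2^4
|error| ≤ 0.2500000000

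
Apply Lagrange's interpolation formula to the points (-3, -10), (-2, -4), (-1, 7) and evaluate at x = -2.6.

Lagrange interpolation formula:
P(x) = Σ yᵢ × Lᵢ(x)
where Lᵢ(x) = Π_{j≠i} (x - xⱼ)/(xᵢ - xⱼ)

L_0(-2.6) = (-2.6 - (-2))/(-3 - (-2)) × (-2.6 - (-1))/(-3 - (-1)) = 0.480000
L_1(-2.6) = (-2.6 - (-3))/(-2 - (-3)) × (-2.6 - (-1))/(-2 - (-1)) = 0.640000
L_2(-2.6) = (-2.6 - (-3))/(-1 - (-3)) × (-2.6 - (-2))/(-1 - (-2)) = -0.120000

P(-2.6) = (-10)×L_0(-2.6) + (-4)×L_1(-2.6) + 7×L_2(-2.6)
P(-2.6) = -8.200000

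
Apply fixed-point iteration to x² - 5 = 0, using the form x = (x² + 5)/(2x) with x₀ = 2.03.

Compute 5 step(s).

Equation: x² - 5 = 0
Fixed-point form: x = (x² + 5)/(2x)
x₀ = 2.03

x_1 = g(2.030000) = 2.246527
x_2 = g(2.246527) = 2.236092
x_3 = g(2.236092) = 2.236068
x_4 = g(2.236068) = 2.236068
x_5 = g(2.236068) = 2.236068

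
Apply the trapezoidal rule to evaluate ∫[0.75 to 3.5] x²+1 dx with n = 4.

f(x) = x²+1
a = 0.75, b = 3.5, n = 4
h = (b - a)/n = 0.687500

Trapezoidal rule: (h/2)[f(x₀) + 2f(x₁) + 2f(x₂) + ... + f(xₙ)]

x_0 = 0.7500, f(x_0) = 1.562500, coefficient = 1
x_1 = 1.4375, f(x_1) = 3.066406, coefficient = 2
x_2 = 2.1250, f(x_2) = 5.515625, coefficient = 2
x_3 = 2.8125, f(x_3) = 8.910156, coefficient = 2
x_4 = 3.5000, f(x_4) = 13.250000, coefficient = 1

I ≈ (0.687500/2) × 49.796875 = 17.117676
Exact value: 16.901042
Error: 0.216634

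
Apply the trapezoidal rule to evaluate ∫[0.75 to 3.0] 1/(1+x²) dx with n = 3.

f(x) = 1/(1+x²)
a = 0.75, b = 3.0, n = 3
h = (b - a)/n = 0.750000

Trapezoidal rule: (h/2)[f(x₀) + 2f(x₁) + 2f(x₂) + ... + f(xₙ)]

x_0 = 0.7500, f(x_0) = 0.640000, coefficient = 1
x_1 = 1.5000, f(x_1) = 0.307692, coefficient = 2
x_2 = 2.2500, f(x_2) = 0.164948, coefficient = 2
x_3 = 3.0000, f(x_3) = 0.100000, coefficient = 1

I ≈ (0.750000/2) × 1.685282 = 0.631981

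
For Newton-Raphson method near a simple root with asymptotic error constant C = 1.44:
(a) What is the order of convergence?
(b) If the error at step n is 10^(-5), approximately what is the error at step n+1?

(a) Newton-Raphson has quadratic (order 2) convergence near simple roots.
    This means |e_{n+1}| ≈ C|e_n|².

(b) With |e_n| = 10^(-5) and C = 1.44:
    |e_{n+1}| ≈ 1.44 × (10^(-5))² = 1.44 × 10^(-10)

(a) 2 (quadratic); (b) |e_{n+1}| ≈ 1.440e-10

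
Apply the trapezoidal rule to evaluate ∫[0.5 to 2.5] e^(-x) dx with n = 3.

f(x) = e^(-x)
a = 0.5, b = 2.5, n = 3
h = (b - a)/n = 0.666667

Trapezoidal rule: (h/2)[f(x₀) + 2f(x₁) + 2f(x₂) + ... + f(xₙ)]

x_0 = 0.5000, f(x_0) = 0.606531, coefficient = 1
x_1 = 1.1667, f(x_1) = 0.311403, coefficient = 2
x_2 = 1.8333, f(x_2) = 0.159880, coefficient = 2
x_3 = 2.5000, f(x_3) = 0.082085, coefficient = 1

I ≈ (0.666667/2) × 1.631182 = 0.543727
Exact value: 0.524446
Error: 0.019282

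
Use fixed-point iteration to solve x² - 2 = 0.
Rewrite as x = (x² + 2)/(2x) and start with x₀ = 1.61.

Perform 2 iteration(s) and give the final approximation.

Equation: x² - 2 = 0
Fixed-point form: x = (x² + 2)/(2x)
x₀ = 1.61

x_1 = g(1.610000) = 1.426118
x_2 = g(1.426118) = 1.414263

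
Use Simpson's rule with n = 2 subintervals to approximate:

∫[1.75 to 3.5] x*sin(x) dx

f(x) = x*sin(x)
a = 1.75, b = 3.5, n = 2
h = (b - a)/n = 0.875000

Simpson's rule: (h/3)[f(x₀) + 4f(x₁) + 2f(x₂) + ... + f(xₙ)]

x_0 = 1.7500, f(x_0) = 1.721975, coefficient = 1
x_1 = 2.6250, f(x_1) = 1.296541, coefficient = 4
x_2 = 3.5000, f(x_2) = -1.227741, coefficient = 1

I ≈ (0.875000/3) × 5.680397 = 1.656783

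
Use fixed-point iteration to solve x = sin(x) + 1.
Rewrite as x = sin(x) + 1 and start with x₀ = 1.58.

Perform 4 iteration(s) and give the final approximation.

Equation: x = sin(x) + 1
Fixed-point form: x = sin(x) + 1
x₀ = 1.58

x_1 = g(1.580000) = 1.999958
x_2 = g(1.999958) = 1.909315
x_3 = g(1.909315) = 1.943248
x_4 = g(1.943248) = 1.931438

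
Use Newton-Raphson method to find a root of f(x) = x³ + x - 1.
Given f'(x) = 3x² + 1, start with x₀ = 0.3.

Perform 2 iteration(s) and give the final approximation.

f(x) = x³ + x - 1
f'(x) = 3x² + 1
x₀ = 0.3

Newton-Raphson formula: x_{n+1} = x_n - f(x_n)/f'(x_n)

Iteration 1:
  f(0.300000) = -0.673000
  f'(0.300000) = 1.270000
  x_1 = 0.300000 - (-0.673000)/1.270000 = 0.829921
Iteration 2:
  f(0.829921) = 0.401546
  f'(0.829921) = 3.066308
  x_2 = 0.829921 - 0.401546/3.066308 = 0.698967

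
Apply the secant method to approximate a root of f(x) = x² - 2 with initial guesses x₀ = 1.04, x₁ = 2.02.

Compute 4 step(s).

f(x) = x² - 2
x₀ = 1.04, x₁ = 2.02

Secant formula: x_{n+1} = x_n - f(x_n)(x_n - x_{n-1})/(f(x_n) - f(x_{n-1}))

Iteration 1:
  f(1.040000) = -0.918400
  f(2.020000) = 2.080400
  x_2 = 2.020000 - 2.080400×(2.020000 - 1.040000)/(2.080400 - (-0.918400))
       = 1.340131
Iteration 2:
  f(2.020000) = 2.080400
  f(1.340131) = -0.204050
  x_3 = 1.340131 - (-0.204050)×(1.340131 - 2.020000)/(-0.204050 - 2.080400)
       = 1.400857
Iteration 3:
  f(1.340131) = -0.204050
  f(1.400857) = -0.037598
  x_4 = 1.400857 - (-0.037598)×(1.400857 - 1.340131)/(-0.037598 - (-0.204050))
       = 1.414575
Iteration 4:
  f(1.400857) = -0.037598
  f(1.414575) = 0.001021
  x_5 = 1.414575 - 0.001021×(1.414575 - 1.400857)/(0.001021 - (-0.037598))
       = 1.414212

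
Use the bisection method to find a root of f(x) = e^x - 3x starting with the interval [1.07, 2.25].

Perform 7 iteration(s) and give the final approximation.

f(x) = e^x - 3x
Initial interval: [1.07, 2.25]

Iteration 1:
  c_1 = (1.070000 + 2.250000)/2 = 1.660000
  f(c_1) = f(1.660000) = 0.279311
  f(a) × f(c) < 0, new interval: [1.070000, 1.660000]
Iteration 2:
  c_2 = (1.070000 + 1.660000)/2 = 1.365000
  f(c_2) = f(1.365000) = -0.179277
  f(a) × f(c) ≥ 0, new interval: [1.365000, 1.660000]
Iteration 3:
  c_3 = (1.365000 + 1.660000)/2 = 1.512500
  f(c_3) = f(1.512500) = 0.000562
  f(a) × f(c) < 0, new interval: [1.365000, 1.512500]
Iteration 4:
  c_4 = (1.365000 + 1.512500)/2 = 1.438750
  f(c_4) = f(1.438750) = -0.100827
  f(a) × f(c) ≥ 0, new interval: [1.438750, 1.512500]
Iteration 5:
  c_5 = (1.438750 + 1.512500)/2 = 1.475625
  f(c_5) = f(1.475625) = -0.053106
  f(a) × f(c) ≥ 0, new interval: [1.475625, 1.512500]
Iteration 6:
  c_6 = (1.475625 + 1.512500)/2 = 1.494063
  f(c_6) = f(1.494063) = -0.027030
  f(a) × f(c) ≥ 0, new interval: [1.494063, 1.512500]
Iteration 7:
  c_7 = (1.494063 + 1.512500)/2 = 1.503281
  f(c_7) = f(1.503281) = -0.013425
  f(a) × f(c) ≥ 0, new interval: [1.503281, 1.512500]

After 7 iteration(s), the approximation is c_7 = 1.503281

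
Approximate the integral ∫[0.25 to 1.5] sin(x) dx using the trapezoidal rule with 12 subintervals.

f(x) = sin(x)
a = 0.25, b = 1.5, n = 12
h = (b - a)/n = 0.104167

Trapezoidal rule: (h/2)[f(x₀) + 2f(x₁) + 2f(x₂) + ... + f(xₙ)]

x_0 = 0.2500, f(x_0) = 0.247404, coefficient = 1
x_1 = 0.3542, f(x_1) = 0.346809, coefficient = 2
x_2 = 0.4583, f(x_2) = 0.442454, coefficient = 2
x_3 = 0.5625, f(x_3) = 0.533303, coefficient = 2
x_4 = 0.6667, f(x_4) = 0.618370, coefficient = 2
x_5 = 0.7708, f(x_5) = 0.696733, coefficient = 2
x_6 = 0.8750, f(x_6) = 0.767544, coefficient = 2
x_7 = 0.9792, f(x_7) = 0.830033, coefficient = 2
x_8 = 1.0833, f(x_8) = 0.883524, coefficient = 2
x_9 = 1.1875, f(x_9) = 0.927437, coefficient = 2
x_10 = 1.2917, f(x_10) = 0.961296, coefficient = 2
x_11 = 1.3958, f(x_11) = 0.984733, coefficient = 2
x_12 = 1.5000, f(x_12) = 0.997495, coefficient = 1

I ≈ (0.104167/2) × 17.229368 = 0.897363
Exact value: 0.898175
Error: 0.000812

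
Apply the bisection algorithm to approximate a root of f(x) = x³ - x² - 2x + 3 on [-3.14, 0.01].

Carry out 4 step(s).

f(x) = x³ - x² - 2x + 3
Initial interval: [-3.14, 0.01]

Iteration 1:
  c_1 = (-3.140000 + 0.010000)/2 = -1.565000
  f(c_1) = f(-1.565000) = -0.152262
  f(a) × f(c) ≥ 0, new interval: [-1.565000, 0.010000]
Iteration 2:
  c_2 = (-1.565000 + 0.010000)/2 = -0.777500
  f(c_2) = f(-0.777500) = 3.480490
  f(a) × f(c) < 0, new interval: [-1.565000, -0.777500]
Iteration 3:
  c_3 = (-1.565000 + (-0.777500))/2 = -1.171250
  f(c_3) = f(-1.171250) = 2.363922
  f(a) × f(c) < 0, new interval: [-1.565000, -1.171250]
Iteration 4:
  c_4 = (-1.565000 + (-1.171250))/2 = -1.368125
  f(c_4) = f(-1.368125) = 1.303674
  f(a) × f(c) < 0, new interval: [-1.565000, -1.368125]

After 4 iteration(s), the approximation is c_4 = -1.368125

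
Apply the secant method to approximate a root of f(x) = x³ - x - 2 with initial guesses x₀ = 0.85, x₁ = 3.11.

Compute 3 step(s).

f(x) = x³ - x - 2
x₀ = 0.85, x₁ = 3.11

Secant formula: x_{n+1} = x_n - f(x_n)(x_n - x_{n-1})/(f(x_n) - f(x_{n-1}))

Iteration 1:
  f(0.850000) = -2.235875
  f(3.110000) = 24.970231
  x_2 = 3.110000 - 24.970231×(3.110000 - 0.850000)/(24.970231 - (-2.235875))
       = 1.035733
Iteration 2:
  f(3.110000) = 24.970231
  f(1.035733) = -1.924657
  x_3 = 1.035733 - (-1.924657)×(1.035733 - 3.110000)/(-1.924657 - 24.970231)
       = 1.184172
Iteration 3:
  f(1.035733) = -1.924657
  f(1.184172) = -1.523650
  x_4 = 1.184172 - (-1.523650)×(1.184172 - 1.035733)/(-1.523650 - (-1.924657))
       = 1.748175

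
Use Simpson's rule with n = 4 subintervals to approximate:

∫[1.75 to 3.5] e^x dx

f(x) = e^x
a = 1.75, b = 3.5, n = 4
h = (b - a)/n = 0.437500

Simpson's rule: (h/3)[f(x₀) + 4f(x₁) + 2f(x₂) + ... + f(xₙ)]

x_0 = 1.7500, f(x_0) = 5.754603, coefficient = 1
x_1 = 2.1875, f(x_1) = 8.912903, coefficient = 4
x_2 = 2.6250, f(x_2) = 13.804574, coefficient = 2
x_3 = 3.0625, f(x_3) = 21.380943, coefficient = 4
x_4 = 3.5000, f(x_4) = 33.115452, coefficient = 1

I ≈ (0.437500/3) × 187.654586 = 27.366294
Exact value: 27.360849
Error: 0.005445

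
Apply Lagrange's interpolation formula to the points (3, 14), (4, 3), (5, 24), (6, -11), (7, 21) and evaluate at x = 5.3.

Lagrange interpolation formula:
P(x) = Σ yᵢ × Lᵢ(x)
where Lᵢ(x) = Π_{j≠i} (x - xⱼ)/(xᵢ - xⱼ)

L_0(5.3) = (5.3 - 4)/(3 - 4) × (5.3 - 5)/(3 - 5) × (5.3 - 6)/(3 - 6) × (5.3 - 7)/(3 - 7) = 0.019337
L_1(5.3) = (5.3 - 3)/(4 - 3) × (5.3 - 5)/(4 - 5) × (5.3 - 6)/(4 - 6) × (5.3 - 7)/(4 - 7) = -0.136850
L_2(5.3) = (5.3 - 3)/(5 - 3) × (5.3 - 4)/(5 - 4) × (5.3 - 6)/(5 - 6) × (5.3 - 7)/(5 - 7) = 0.889525
L_3(5.3) = (5.3 - 3)/(6 - 3) × (5.3 - 4)/(6 - 4) × (5.3 - 5)/(6 - 5) × (5.3 - 7)/(6 - 7) = 0.254150
L_4(5.3) = (5.3 - 3)/(7 - 3) × (5.3 - 4)/(7 - 4) × (5.3 - 5)/(7 - 5) × (5.3 - 6)/(7 - 6) = -0.026162

P(5.3) = 14×L_0(5.3) + 3×L_1(5.3) + 24×L_2(5.3) + (-11)×L_3(5.3) + 21×L_4(5.3)
P(5.3) = 17.863713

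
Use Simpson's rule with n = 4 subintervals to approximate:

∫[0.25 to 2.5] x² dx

f(x) = x²
a = 0.25, b = 2.5, n = 4
h = (b - a)/n = 0.562500

Simpson's rule: (h/3)[f(x₀) + 4f(x₁) + 2f(x₂) + ... + f(xₙ)]

x_0 = 0.2500, f(x_0) = 0.062500, coefficient = 1
x_1 = 0.8125, f(x_1) = 0.660156, coefficient = 4
x_2 = 1.3750, f(x_2) = 1.890625, coefficient = 2
x_3 = 1.9375, f(x_3) = 3.753906, coefficient = 4
x_4 = 2.5000, f(x_4) = 6.250000, coefficient = 1

I ≈ (0.562500/3) × 27.750000 = 5.203125
Exact value: 5.203125
Error: 0.000000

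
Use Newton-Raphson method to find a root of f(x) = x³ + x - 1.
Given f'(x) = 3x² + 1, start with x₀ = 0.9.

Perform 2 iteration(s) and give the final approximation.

f(x) = x³ + x - 1
f'(x) = 3x² + 1
x₀ = 0.9

Newton-Raphson formula: x_{n+1} = x_n - f(x_n)/f'(x_n)

Iteration 1:
  f(0.900000) = 0.629000
  f'(0.900000) = 3.430000
  x_1 = 0.900000 - 0.629000/3.430000 = 0.716618
Iteration 2:
  f(0.716618) = 0.084631
  f'(0.716618) = 2.540624
  x_2 = 0.716618 - 0.084631/2.540624 = 0.683307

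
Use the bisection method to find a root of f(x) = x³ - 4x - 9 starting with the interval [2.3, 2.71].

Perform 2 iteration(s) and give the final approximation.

f(x) = x³ - 4x - 9
Initial interval: [2.3, 2.71]

Iteration 1:
  c_1 = (2.300000 + 2.710000)/2 = 2.505000
  f(c_1) = f(2.505000) = -3.301062
  f(a) × f(c) ≥ 0, new interval: [2.505000, 2.710000]
Iteration 2:
  c_2 = (2.505000 + 2.710000)/2 = 2.607500
  f(c_2) = f(2.607500) = -1.701461
  f(a) × f(c) ≥ 0, new interval: [2.607500, 2.710000]

After 2 iteration(s), the approximation is c_2 = 2.607500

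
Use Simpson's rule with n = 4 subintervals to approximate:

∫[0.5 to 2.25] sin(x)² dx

f(x) = sin(x)²
a = 0.5, b = 2.25, n = 4
h = (b - a)/n = 0.437500

Simpson's rule: (h/3)[f(x₀) + 4f(x₁) + 2f(x₂) + ... + f(xₙ)]

x_0 = 0.5000, f(x_0) = 0.229849, coefficient = 1
x_1 = 0.9375, f(x_1) = 0.649767, coefficient = 4
x_2 = 1.3750, f(x_2) = 0.962151, coefficient = 2
x_3 = 1.8125, f(x_3) = 0.942708, coefficient = 4
x_4 = 2.2500, f(x_4) = 0.605398, coefficient = 1

I ≈ (0.437500/3) × 9.129449 = 1.331378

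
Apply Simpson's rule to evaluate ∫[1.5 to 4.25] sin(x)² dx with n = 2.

f(x) = sin(x)²
a = 1.5, b = 4.25, n = 2
h = (b - a)/n = 1.375000

Simpson's rule: (h/3)[f(x₀) + 4f(x₁) + 2f(x₂) + ... + f(xₙ)]

x_0 = 1.5000, f(x_0) = 0.994996, coefficient = 1
x_1 = 2.8750, f(x_1) = 0.069404, coefficient = 4
x_2 = 4.2500, f(x_2) = 0.801006, coefficient = 1

I ≈ (1.375000/3) × 2.073617 = 0.950408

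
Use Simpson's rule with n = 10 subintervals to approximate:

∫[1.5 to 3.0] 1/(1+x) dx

f(x) = 1/(1+x)
a = 1.5, b = 3.0, n = 10
h = (b - a)/n = 0.150000

Simpson's rule: (h/3)[f(x₀) + 4f(x₁) + 2f(x₂) + ... + f(xₙ)]

x_0 = 1.5000, f(x_0) = 0.400000, coefficient = 1
x_1 = 1.6500, f(x_1) = 0.377358, coefficient = 4
x_2 = 1.8000, f(x_2) = 0.357143, coefficient = 2
x_3 = 1.9500, f(x_3) = 0.338983, coefficient = 4
x_4 = 2.1000, f(x_4) = 0.322581, coefficient = 2
x_5 = 2.2500, f(x_5) = 0.307692, coefficient = 4
x_6 = 2.4000, f(x_6) = 0.294118, coefficient = 2
x_7 = 2.5500, f(x_7) = 0.281690, coefficient = 4
x_8 = 2.7000, f(x_8) = 0.270270, coefficient = 2
x_9 = 2.8500, f(x_9) = 0.259740, coefficient = 4
x_10 = 3.0000, f(x_10) = 0.250000, coefficient = 1

I ≈ (0.150000/3) × 9.400080 = 0.470004
Exact value: 0.470004
Error: 0.000000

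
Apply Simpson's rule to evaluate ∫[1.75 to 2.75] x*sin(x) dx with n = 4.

f(x) = x*sin(x)
a = 1.75, b = 2.75, n = 4
h = (b - a)/n = 0.250000

Simpson's rule: (h/3)[f(x₀) + 4f(x₁) + 2f(x₂) + ... + f(xₙ)]

x_0 = 1.7500, f(x_0) = 1.721975, coefficient = 1
x_1 = 2.0000, f(x_1) = 1.818595, coefficient = 4
x_2 = 2.2500, f(x_2) = 1.750665, coefficient = 2
x_3 = 2.5000, f(x_3) = 1.496180, coefficient = 4
x_4 = 2.7500, f(x_4) = 1.049568, coefficient = 1

I ≈ (0.250000/3) × 19.531973 = 1.627664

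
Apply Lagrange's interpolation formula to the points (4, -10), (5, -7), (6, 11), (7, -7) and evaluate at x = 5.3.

Lagrange interpolation formula:
P(x) = Σ yᵢ × Lᵢ(x)
where Lᵢ(x) = Π_{j≠i} (x - xⱼ)/(xᵢ - xⱼ)

L_0(5.3) = (5.3 - 5)/(4 - 5) × (5.3 - 6)/(4 - 6) × (5.3 - 7)/(4 - 7) = -0.059500
L_1(5.3) = (5.3 - 4)/(5 - 4) × (5.3 - 6)/(5 - 6) × (5.3 - 7)/(5 - 7) = 0.773500
L_2(5.3) = (5.3 - 4)/(6 - 4) × (5.3 - 5)/(6 - 5) × (5.3 - 7)/(6 - 7) = 0.331500
L_3(5.3) = (5.3 - 4)/(7 - 4) × (5.3 - 5)/(7 - 5) × (5.3 - 6)/(7 - 6) = -0.045500

P(5.3) = (-10)×L_0(5.3) + (-7)×L_1(5.3) + 11×L_2(5.3) + (-7)×L_3(5.3)
P(5.3) = -0.854500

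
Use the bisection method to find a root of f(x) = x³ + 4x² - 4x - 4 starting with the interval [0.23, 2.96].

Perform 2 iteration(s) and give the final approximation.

f(x) = x³ + 4x² - 4x - 4
Initial interval: [0.23, 2.96]

Iteration 1:
  c_1 = (0.230000 + 2.960000)/2 = 1.595000
  f(c_1) = f(1.595000) = 3.853820
  f(a) × f(c) < 0, new interval: [0.230000, 1.595000]
Iteration 2:
  c_2 = (0.230000 + 1.595000)/2 = 0.912500
  f(c_2) = f(0.912500) = -3.559576
  f(a) × f(c) ≥ 0, new interval: [0.912500, 1.595000]

After 2 iteration(s), the approximation is c_2 = 0.912500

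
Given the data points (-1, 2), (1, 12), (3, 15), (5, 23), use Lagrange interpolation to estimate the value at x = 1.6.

Lagrange interpolation formula:
P(x) = Σ yᵢ × Lᵢ(x)
where Lᵢ(x) = Π_{j≠i} (x - xⱼ)/(xᵢ - xⱼ)

L_0(1.6) = (1.6 - 1)/(-1 - 1) × (1.6 - 3)/(-1 - 3) × (1.6 - 5)/(-1 - 5) = -0.059500
L_1(1.6) = (1.6 - (-1))/(1 - (-1)) × (1.6 - 3)/(1 - 3) × (1.6 - 5)/(1 - 5) = 0.773500
L_2(1.6) = (1.6 - (-1))/(3 - (-1)) × (1.6 - 1)/(3 - 1) × (1.6 - 5)/(3 - 5) = 0.331500
L_3(1.6) = (1.6 - (-1))/(5 - (-1)) × (1.6 - 1)/(5 - 1) × (1.6 - 3)/(5 - 3) = -0.045500

P(1.6) = 2×L_0(1.6) + 12×L_1(1.6) + 15×L_2(1.6) + 23×L_3(1.6)
P(1.6) = 13.089000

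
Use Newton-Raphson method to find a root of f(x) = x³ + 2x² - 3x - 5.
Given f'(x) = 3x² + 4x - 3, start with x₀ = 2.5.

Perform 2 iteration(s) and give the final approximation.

f(x) = x³ + 2x² - 3x - 5
f'(x) = 3x² + 4x - 3
x₀ = 2.5

Newton-Raphson formula: x_{n+1} = x_n - f(x_n)/f'(x_n)

Iteration 1:
  f(2.500000) = 15.625000
  f'(2.500000) = 25.750000
  x_1 = 2.500000 - 15.625000/25.750000 = 1.893204
Iteration 2:
  f(1.893204) = 3.274491
  f'(1.893204) = 15.325478
  x_2 = 1.893204 - 3.274491/15.325478 = 1.679541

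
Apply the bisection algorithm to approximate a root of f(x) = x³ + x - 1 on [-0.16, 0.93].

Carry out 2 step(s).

f(x) = x³ + x - 1
Initial interval: [-0.16, 0.93]

Iteration 1:
  c_1 = (-0.160000 + 0.930000)/2 = 0.385000
  f(c_1) = f(0.385000) = -0.557933
  f(a) × f(c) ≥ 0, new interval: [0.385000, 0.930000]
Iteration 2:
  c_2 = (0.385000 + 0.930000)/2 = 0.657500
  f(c_2) = f(0.657500) = -0.058259
  f(a) × f(c) ≥ 0, new interval: [0.657500, 0.930000]

After 2 iteration(s), the approximation is c_2 = 0.657500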